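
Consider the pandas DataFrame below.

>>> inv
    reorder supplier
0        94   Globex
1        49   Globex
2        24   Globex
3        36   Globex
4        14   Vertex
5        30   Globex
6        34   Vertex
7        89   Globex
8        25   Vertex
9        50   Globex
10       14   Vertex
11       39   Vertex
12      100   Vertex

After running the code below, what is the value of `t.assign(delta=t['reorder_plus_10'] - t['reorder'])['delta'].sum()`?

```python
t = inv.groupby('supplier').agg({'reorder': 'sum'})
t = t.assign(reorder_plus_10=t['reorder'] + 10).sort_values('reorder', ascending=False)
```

group by supplier, sum of reorder:
          reorder
supplier         
Globex        372
Vertex        226
add column reorder_plus_10 = t['reorder'] + 10:
          reorder  reorder_plus_10
supplier                          
Globex        372              382
Vertex        226              236
sort by reorder descending:
          reorder  reorder_plus_10
supplier                          
Globex        372              382
Vertex        226              236
add column delta = t['reorder_plus_10'] - t['reorder']:
          reorder  reorder_plus_10  delta
supplier                                 
Globex        372              382     10
Vertex        226              236     10
The sum of column 'delta' is 20.

20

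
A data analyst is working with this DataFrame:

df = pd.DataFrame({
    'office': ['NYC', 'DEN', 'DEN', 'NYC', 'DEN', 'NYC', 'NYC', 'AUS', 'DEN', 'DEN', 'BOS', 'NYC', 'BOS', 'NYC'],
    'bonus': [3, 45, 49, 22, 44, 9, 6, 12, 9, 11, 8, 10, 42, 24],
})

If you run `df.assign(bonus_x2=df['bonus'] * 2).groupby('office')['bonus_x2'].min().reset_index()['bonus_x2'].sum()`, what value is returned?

add column bonus_x2 = df['bonus'] * 2:
   office  bonus  bonus_x2
0     NYC      3         6
1     DEN     45        90
2     DEN     49        98
3     NYC     22        44
4     DEN     44        88
5     NYC      9        18
6     NYC      6        12
7     AUS     12        24
8     DEN      9        18
9     DEN     11        22
10    BOS      8        16
11    NYC     10        20
12    BOS     42        84
13    NYC     24        48
group by office, min of bonus_x2:
office
AUS    24
BOS    16
DEN    18
NYC     6
Name: bonus_x2, dtype: int64
reset_index():
  office  bonus_x2
0    AUS        24
1    BOS        16
2    DEN        18
3    NYC         6
The sum of column 'bonus_x2' is 64.

64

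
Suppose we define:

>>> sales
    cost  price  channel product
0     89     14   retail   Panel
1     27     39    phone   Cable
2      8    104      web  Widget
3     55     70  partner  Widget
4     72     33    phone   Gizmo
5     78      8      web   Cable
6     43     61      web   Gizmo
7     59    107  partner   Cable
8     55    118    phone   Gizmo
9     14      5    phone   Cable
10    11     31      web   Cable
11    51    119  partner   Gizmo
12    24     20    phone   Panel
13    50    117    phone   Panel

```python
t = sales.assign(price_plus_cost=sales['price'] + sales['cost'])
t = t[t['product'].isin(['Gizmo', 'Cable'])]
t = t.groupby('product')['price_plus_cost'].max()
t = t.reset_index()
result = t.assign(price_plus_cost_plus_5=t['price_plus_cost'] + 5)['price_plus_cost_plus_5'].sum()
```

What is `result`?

add column price_plus_cost = sales['price'] + sales['cost']:
    cost  price  channel product  price_plus_cost
0     89     14   retail   Panel              103
1     27     39    phone   Cable               66
2      8    104      web  Widget              112
3     55     70  partner  Widget              125
4     72     33    phone   Gizmo              105
5     78      8      web   Cable               86
6     43     61      web   Gizmo              104
7     59    107  partner   Cable              166
8     55    118    phone   Gizmo              173
9     14      5    phone   Cable               19
10    11     31      web   Cable               42
11    51    119  partner   Gizmo              170
12    24     20    phone   Panel               44
13    50    117    phone   Panel              167
filter rows where product in ['Gizmo', 'Cable']:
    cost  price  channel product  price_plus_cost
1     27     39    phone   Cable               66
4     72     33    phone   Gizmo              105
5     78      8      web   Cable               86
6     43     61      web   Gizmo              104
7     59    107  partner   Cable              166
8     55    118    phone   Gizmo              173
9     14      5    phone   Cable               19
10    11     31      web   Cable               42
11    51    119  partner   Gizmo              170
group by product, max of price_plus_cost:
product
Cable    166
Gizmo    173
Name: price_plus_cost, dtype: int64
reset_index():
  product  price_plus_cost
0   Cable              166
1   Gizmo              173
add column price_plus_cost_plus_5 = t['price_plus_cost'] + 5:
  product  price_plus_cost  price_plus_cost_plus_5
0   Cable              166                     171
1   Gizmo              173                     178

349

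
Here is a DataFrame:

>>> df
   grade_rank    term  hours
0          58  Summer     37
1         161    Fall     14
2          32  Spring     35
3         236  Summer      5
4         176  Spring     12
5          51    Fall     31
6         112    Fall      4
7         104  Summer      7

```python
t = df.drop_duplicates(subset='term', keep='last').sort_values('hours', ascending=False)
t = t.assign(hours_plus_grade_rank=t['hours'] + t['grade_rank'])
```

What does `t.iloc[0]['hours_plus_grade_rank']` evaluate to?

188

drop duplicate term (keep=last):
   grade_rank    term  hours
4         176  Spring     12
6         112    Fall      4
7         104  Summer      7
sort by hours descending:
   grade_rank    term  hours
4         176  Spring     12
7         104  Summer      7
6         112    Fall      4
add column hours_plus_grade_rank = t['hours'] + t['grade_rank']:
   grade_rank    term  hours  hours_plus_grade_rank
4         176  Spring     12                    188
7         104  Summer      7                    111
6         112    Fall      4                    116
So iloc[0]['hours_plus_grade_rank'] = 188.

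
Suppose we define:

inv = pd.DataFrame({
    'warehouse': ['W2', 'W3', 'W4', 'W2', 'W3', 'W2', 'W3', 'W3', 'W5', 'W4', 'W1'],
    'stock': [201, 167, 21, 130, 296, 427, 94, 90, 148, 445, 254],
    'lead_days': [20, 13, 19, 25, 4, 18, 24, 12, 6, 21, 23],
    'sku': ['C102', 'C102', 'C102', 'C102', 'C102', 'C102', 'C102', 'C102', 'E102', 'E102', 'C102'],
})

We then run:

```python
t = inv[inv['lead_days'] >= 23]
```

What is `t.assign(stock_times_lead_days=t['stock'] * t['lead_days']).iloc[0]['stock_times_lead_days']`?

filter rows where lead_days >= 23:
   warehouse  stock  lead_days   sku
3         W2    130         25  C102
6         W3     94         24  C102
10        W1    254         23  C102
add column stock_times_lead_days = t['stock'] * t['lead_days']:
   warehouse  stock  lead_days   sku  stock_times_lead_days
3         W2    130         25  C102                   3250
6         W3     94         24  C102                   2256
10        W1    254         23  C102                   5842

3250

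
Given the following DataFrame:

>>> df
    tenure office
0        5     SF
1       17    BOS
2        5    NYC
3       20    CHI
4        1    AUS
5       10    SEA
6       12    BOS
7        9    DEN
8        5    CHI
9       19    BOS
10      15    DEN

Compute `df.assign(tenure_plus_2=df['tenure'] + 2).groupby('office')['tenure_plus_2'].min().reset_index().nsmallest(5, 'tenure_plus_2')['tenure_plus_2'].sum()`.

add column tenure_plus_2 = df['tenure'] + 2:
    tenure office  tenure_plus_2
0        5     SF              7
1       17    BOS             19
2        5    NYC              7
3       20    CHI             22
4        1    AUS              3
5       10    SEA             12
6       12    BOS             14
7        9    DEN             11
8        5    CHI              7
9       19    BOS             21
10      15    DEN             17
group by office, min of tenure_plus_2:
office
AUS     3
BOS    14
CHI     7
DEN    11
NYC     7
SEA    12
SF      7
Name: tenure_plus_2, dtype: int64
reset_index():
  office  tenure_plus_2
0    AUS              3
1    BOS             14
2    CHI              7
3    DEN             11
4    NYC              7
5    SEA             12
6     SF              7
take 5 rows with smallest tenure_plus_2:
  office  tenure_plus_2
0    AUS              3
2    CHI              7
4    NYC              7
6     SF              7
3    DEN             11
Reading off the sum of column 'tenure_plus_2', we get 35.

35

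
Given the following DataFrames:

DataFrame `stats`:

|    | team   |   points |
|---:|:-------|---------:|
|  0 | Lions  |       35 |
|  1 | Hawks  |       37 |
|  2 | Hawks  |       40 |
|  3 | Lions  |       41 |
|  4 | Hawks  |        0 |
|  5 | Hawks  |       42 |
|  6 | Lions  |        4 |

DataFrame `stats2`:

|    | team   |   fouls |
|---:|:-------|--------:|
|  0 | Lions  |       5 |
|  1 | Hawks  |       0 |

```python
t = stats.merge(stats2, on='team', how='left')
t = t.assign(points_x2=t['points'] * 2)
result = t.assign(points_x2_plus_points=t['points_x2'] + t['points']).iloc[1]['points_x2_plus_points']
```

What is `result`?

merge on 'team' (how='left') → 7 rows:
    team  points  fouls
0  Lions      35      5
1  Hawks      37      0
2  Hawks      40      0
3  Lions      41      5
4  Hawks       0      0
5  Hawks      42      0
6  Lions       4      5
add column points_x2 = t['points'] * 2:
    team  points  fouls  points_x2
0  Lions      35      5         70
1  Hawks      37      0         74
2  Hawks      40      0         80
3  Lions      41      5         82
4  Hawks       0      0          0
5  Hawks      42      0         84
6  Lions       4      5          8
add column points_x2_plus_points = t['points_x2'] + t['points']:
    team  points  fouls  points_x2  points_x2_plus_points
0  Lions      35      5         70                    105
1  Hawks      37      0         74                    111
2  Hawks      40      0         80                    120
3  Lions      41      5         82                    123
4  Hawks       0      0          0                      0
5  Hawks      42      0         84                    126
6  Lions       4      5          8                     12
So iloc[1]['points_x2_plus_points'] = 111.

111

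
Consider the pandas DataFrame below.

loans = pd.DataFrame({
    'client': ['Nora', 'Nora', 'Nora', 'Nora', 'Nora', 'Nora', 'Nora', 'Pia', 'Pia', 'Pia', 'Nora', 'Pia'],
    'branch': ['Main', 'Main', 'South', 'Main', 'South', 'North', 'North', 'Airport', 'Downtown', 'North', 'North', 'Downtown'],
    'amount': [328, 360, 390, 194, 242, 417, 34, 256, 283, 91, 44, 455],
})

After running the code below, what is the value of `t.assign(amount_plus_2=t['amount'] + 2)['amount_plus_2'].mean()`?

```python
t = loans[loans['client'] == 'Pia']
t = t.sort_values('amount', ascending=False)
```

273.25

filter rows where client == 'Pia':
   client    branch  amount
7     Pia   Airport     256
8     Pia  Downtown     283
9     Pia     North      91
11    Pia  Downtown     455
sort by amount descending:
   client    branch  amount
11    Pia  Downtown     455
8     Pia  Downtown     283
7     Pia   Airport     256
9     Pia     North      91
add column amount_plus_2 = t['amount'] + 2:
   client    branch  amount  amount_plus_2
11    Pia  Downtown     455            457
8     Pia  Downtown     283            285
7     Pia   Airport     256            258
9     Pia     North      91             93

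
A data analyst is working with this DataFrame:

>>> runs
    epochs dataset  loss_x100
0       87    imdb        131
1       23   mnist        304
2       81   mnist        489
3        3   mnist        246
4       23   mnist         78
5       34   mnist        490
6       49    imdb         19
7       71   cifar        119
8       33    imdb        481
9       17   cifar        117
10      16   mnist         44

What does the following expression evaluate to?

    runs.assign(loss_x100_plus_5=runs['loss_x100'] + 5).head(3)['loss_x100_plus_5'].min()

add column loss_x100_plus_5 = runs['loss_x100'] + 5:
    epochs dataset  loss_x100  loss_x100_plus_5
0       87    imdb        131               136
1       23   mnist        304               309
2       81   mnist        489               494
3        3   mnist        246               251
4       23   mnist         78                83
5       34   mnist        490               495
6       49    imdb         19                24
7       71   cifar        119               124
8       33    imdb        481               486
9       17   cifar        117               122
10      16   mnist         44                49
take first 3 rows:
   epochs dataset  loss_x100  loss_x100_plus_5
0      87    imdb        131               136
1      23   mnist        304               309
2      81   mnist        489               494
Finally, min of column 'loss_x100_plus_5' = 136.

136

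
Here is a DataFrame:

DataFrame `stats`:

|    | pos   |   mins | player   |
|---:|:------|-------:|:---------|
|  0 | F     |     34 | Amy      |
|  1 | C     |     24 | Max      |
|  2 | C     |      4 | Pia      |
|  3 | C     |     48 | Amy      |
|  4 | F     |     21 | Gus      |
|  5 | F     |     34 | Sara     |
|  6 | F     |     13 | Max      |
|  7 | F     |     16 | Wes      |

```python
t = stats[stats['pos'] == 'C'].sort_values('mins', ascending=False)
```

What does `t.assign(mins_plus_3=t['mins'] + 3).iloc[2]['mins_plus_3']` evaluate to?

7

filter rows where pos == 'C':
  pos  mins player
1   C    24    Max
2   C     4    Pia
3   C    48    Amy
sort by mins descending:
  pos  mins player
3   C    48    Amy
1   C    24    Max
2   C     4    Pia
add column mins_plus_3 = t['mins'] + 3:
  pos  mins player  mins_plus_3
3   C    48    Amy           51
1   C    24    Max           27
2   C     4    Pia            7
The value at position 2, column 'mins_plus_3' is 7.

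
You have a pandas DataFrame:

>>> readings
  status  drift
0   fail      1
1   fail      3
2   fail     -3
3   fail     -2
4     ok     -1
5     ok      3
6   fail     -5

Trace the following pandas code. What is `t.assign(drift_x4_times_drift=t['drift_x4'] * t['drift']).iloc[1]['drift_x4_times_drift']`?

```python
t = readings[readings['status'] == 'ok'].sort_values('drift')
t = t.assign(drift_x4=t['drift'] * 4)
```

filter rows where status == 'ok':
  status  drift
4     ok     -1
5     ok      3
sort by drift:
  status  drift
4     ok     -1
5     ok      3
add column drift_x4 = t['drift'] * 4:
  status  drift  drift_x4
4     ok     -1        -4
5     ok      3        12
add column drift_x4_times_drift = t['drift_x4'] * t['drift']:
  status  drift  drift_x4  drift_x4_times_drift
4     ok     -1        -4                     4
5     ok      3        12                    36
Finally, value at position 1, column 'drift_x4_times_drift' = 36.

36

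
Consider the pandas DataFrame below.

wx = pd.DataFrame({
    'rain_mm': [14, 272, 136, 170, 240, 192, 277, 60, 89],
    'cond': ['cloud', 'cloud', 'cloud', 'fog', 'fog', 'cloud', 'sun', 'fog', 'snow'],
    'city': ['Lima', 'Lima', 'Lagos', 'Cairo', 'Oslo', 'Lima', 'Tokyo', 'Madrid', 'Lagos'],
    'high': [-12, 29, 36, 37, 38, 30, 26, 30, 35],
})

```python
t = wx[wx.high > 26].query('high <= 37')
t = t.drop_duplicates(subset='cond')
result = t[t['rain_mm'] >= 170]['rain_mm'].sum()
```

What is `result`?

filter rows where high > 26:
   rain_mm   cond    city  high
1      272  cloud    Lima    29
2      136  cloud   Lagos    36
3      170    fog   Cairo    37
4      240    fog    Oslo    38
5      192  cloud    Lima    30
7       60    fog  Madrid    30
8       89   snow   Lagos    35
filter rows where high <= 37:
   rain_mm   cond    city  high
1      272  cloud    Lima    29
2      136  cloud   Lagos    36
3      170    fog   Cairo    37
5      192  cloud    Lima    30
7       60    fog  Madrid    30
8       89   snow   Lagos    35
drop duplicate cond (keep=first):
   rain_mm   cond   city  high
1      272  cloud   Lima    29
3      170    fog  Cairo    37
8       89   snow  Lagos    35
filter rows where rain_mm >= 170:
   rain_mm   cond   city  high
1      272  cloud   Lima    29
3      170    fog  Cairo    37
Hence 442.

442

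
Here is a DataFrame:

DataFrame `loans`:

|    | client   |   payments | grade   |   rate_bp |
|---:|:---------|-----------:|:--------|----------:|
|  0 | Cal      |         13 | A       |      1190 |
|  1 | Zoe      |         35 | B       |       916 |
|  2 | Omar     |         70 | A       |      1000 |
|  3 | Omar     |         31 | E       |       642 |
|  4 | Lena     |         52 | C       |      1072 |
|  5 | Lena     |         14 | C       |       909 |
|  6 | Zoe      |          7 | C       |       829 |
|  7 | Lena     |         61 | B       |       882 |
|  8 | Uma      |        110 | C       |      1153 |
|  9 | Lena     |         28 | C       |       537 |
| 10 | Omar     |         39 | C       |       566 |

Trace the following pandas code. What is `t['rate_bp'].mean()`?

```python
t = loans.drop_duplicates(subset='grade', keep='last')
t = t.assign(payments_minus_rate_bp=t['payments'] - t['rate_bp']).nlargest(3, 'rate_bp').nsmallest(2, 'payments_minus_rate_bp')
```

941.0

drop duplicate grade (keep=last):
   client  payments grade  rate_bp
2    Omar        70     A     1000
3    Omar        31     E      642
7    Lena        61     B      882
10   Omar        39     C      566
add column payments_minus_rate_bp = t['payments'] - t['rate_bp']:
   client  payments grade  rate_bp  payments_minus_rate_bp
2    Omar        70     A     1000                    -930
3    Omar        31     E      642                    -611
7    Lena        61     B      882                    -821
10   Omar        39     C      566                    -527
take 3 rows with largest rate_bp:
  client  payments grade  rate_bp  payments_minus_rate_bp
2   Omar        70     A     1000                    -930
7   Lena        61     B      882                    -821
3   Omar        31     E      642                    -611
take 2 rows with smallest payments_minus_rate_bp:
  client  payments grade  rate_bp  payments_minus_rate_bp
2   Omar        70     A     1000                    -930
7   Lena        61     B      882                    -821
The mean of column 'rate_bp' is 941.0.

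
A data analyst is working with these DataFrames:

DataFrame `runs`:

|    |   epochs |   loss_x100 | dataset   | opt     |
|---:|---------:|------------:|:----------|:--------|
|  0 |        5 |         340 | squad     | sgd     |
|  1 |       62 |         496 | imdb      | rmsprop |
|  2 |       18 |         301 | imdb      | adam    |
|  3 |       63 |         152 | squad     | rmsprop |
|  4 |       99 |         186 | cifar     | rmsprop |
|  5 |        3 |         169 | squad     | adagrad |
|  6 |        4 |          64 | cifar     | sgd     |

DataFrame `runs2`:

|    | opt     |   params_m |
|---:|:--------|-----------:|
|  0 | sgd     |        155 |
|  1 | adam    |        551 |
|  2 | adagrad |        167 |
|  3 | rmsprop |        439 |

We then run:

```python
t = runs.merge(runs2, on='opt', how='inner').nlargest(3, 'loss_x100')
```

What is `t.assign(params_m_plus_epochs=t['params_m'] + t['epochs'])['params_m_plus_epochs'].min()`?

merge on 'opt' (how='inner') → 7 rows:
   epochs  loss_x100 dataset      opt  params_m
0       5        340   squad      sgd       155
1      62        496    imdb  rmsprop       439
2      18        301    imdb     adam       551
3      63        152   squad  rmsprop       439
4      99        186   cifar  rmsprop       439
5       3        169   squad  adagrad       167
6       4         64   cifar      sgd       155
take 3 rows with largest loss_x100:
   epochs  loss_x100 dataset      opt  params_m
1      62        496    imdb  rmsprop       439
0       5        340   squad      sgd       155
2      18        301    imdb     adam       551
add column params_m_plus_epochs = t['params_m'] + t['epochs']:
   epochs  loss_x100 dataset      opt  params_m  params_m_plus_epochs
1      62        496    imdb  rmsprop       439                   501
0       5        340   squad      sgd       155                   160
2      18        301    imdb     adam       551                   569

160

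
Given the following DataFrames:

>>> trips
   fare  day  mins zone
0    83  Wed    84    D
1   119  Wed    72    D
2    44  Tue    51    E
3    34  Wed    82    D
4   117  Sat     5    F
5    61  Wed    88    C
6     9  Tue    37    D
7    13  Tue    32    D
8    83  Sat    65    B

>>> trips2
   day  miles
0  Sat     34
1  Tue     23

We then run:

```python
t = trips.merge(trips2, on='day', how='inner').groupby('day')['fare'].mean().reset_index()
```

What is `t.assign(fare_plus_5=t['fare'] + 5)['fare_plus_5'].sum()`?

132.0

merge on 'day' (how='inner') → 5 rows:
   fare  day  mins zone  miles
0    44  Tue    51    E     23
1   117  Sat     5    F     34
2     9  Tue    37    D     23
3    13  Tue    32    D     23
4    83  Sat    65    B     34
group by day, mean of fare:
day
Sat    100.0
Tue     22.0
Name: fare, dtype: float64
reset_index():
   day   fare
0  Sat  100.0
1  Tue   22.0
add column fare_plus_5 = t['fare'] + 5:
   day   fare  fare_plus_5
0  Sat  100.0        105.0
1  Tue   22.0         27.0
Hence 132.0.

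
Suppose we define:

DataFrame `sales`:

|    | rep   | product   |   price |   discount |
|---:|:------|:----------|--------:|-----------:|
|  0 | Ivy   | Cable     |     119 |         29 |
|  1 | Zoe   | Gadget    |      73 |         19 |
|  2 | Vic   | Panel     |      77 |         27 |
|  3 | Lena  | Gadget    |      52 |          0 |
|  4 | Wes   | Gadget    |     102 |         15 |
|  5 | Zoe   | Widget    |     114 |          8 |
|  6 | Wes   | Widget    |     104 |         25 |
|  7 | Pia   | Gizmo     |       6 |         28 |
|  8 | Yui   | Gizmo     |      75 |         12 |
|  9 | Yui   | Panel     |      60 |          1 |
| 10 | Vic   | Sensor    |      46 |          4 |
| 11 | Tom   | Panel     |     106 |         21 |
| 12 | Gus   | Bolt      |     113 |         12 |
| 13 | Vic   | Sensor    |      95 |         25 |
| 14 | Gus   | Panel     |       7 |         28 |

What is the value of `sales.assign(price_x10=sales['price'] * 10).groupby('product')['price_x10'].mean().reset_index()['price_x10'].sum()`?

5901.66666667

add column price_x10 = sales['price'] * 10:
     rep product  price  discount  price_x10
0    Ivy   Cable    119        29       1190
1    Zoe  Gadget     73        19        730
2    Vic   Panel     77        27        770
3   Lena  Gadget     52         0        520
4    Wes  Gadget    102        15       1020
5    Zoe  Widget    114         8       1140
6    Wes  Widget    104        25       1040
7    Pia   Gizmo      6        28         60
8    Yui   Gizmo     75        12        750
9    Yui   Panel     60         1        600
10   Vic  Sensor     46         4        460
11   Tom   Panel    106        21       1060
12   Gus    Bolt    113        12       1130
13   Vic  Sensor     95        25        950
14   Gus   Panel      7        28         70
group by product, mean of price_x10:
product
Bolt      1130.000000
Cable     1190.000000
Gadget     756.666667
Gizmo      405.000000
Panel      625.000000
Sensor     705.000000
Widget    1090.000000
Name: price_x10, dtype: float64
reset_index():
  product    price_x10
0    Bolt  1130.000000
1   Cable  1190.000000
2  Gadget   756.666667
3   Gizmo   405.000000
4   Panel   625.000000
5  Sensor   705.000000
6  Widget  1090.000000
sum of column 'price_x10' → 5901.66666667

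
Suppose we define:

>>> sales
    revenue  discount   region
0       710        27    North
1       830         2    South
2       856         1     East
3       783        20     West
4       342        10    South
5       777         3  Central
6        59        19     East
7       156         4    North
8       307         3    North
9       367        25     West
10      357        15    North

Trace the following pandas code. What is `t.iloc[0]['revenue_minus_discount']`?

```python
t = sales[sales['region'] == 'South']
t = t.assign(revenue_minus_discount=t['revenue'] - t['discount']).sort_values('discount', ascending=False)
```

filter rows where region == 'South':
   revenue  discount region
1      830         2  South
4      342        10  South
add column revenue_minus_discount = t['revenue'] - t['discount']:
   revenue  discount region  revenue_minus_discount
1      830         2  South                     828
4      342        10  South                     332
sort by discount descending:
   revenue  discount region  revenue_minus_discount
4      342        10  South                     332
1      830         2  South                     828
Finally, value at position 0, column 'revenue_minus_discount' = 332.

332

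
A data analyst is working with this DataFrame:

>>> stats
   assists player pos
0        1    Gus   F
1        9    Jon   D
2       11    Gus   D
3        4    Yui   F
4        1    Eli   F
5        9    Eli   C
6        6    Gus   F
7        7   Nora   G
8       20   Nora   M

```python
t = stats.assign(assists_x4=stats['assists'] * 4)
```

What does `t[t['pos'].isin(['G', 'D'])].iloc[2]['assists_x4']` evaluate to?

28

add column assists_x4 = stats['assists'] * 4:
   assists player pos  assists_x4
0        1    Gus   F           4
1        9    Jon   D          36
2       11    Gus   D          44
3        4    Yui   F          16
4        1    Eli   F           4
5        9    Eli   C          36
6        6    Gus   F          24
7        7   Nora   G          28
8       20   Nora   M          80
filter rows where pos in ['G', 'D']:
   assists player pos  assists_x4
1        9    Jon   D          36
2       11    Gus   D          44
7        7   Nora   G          28
Taking the value at position 2, column 'assists_x4' gives 28.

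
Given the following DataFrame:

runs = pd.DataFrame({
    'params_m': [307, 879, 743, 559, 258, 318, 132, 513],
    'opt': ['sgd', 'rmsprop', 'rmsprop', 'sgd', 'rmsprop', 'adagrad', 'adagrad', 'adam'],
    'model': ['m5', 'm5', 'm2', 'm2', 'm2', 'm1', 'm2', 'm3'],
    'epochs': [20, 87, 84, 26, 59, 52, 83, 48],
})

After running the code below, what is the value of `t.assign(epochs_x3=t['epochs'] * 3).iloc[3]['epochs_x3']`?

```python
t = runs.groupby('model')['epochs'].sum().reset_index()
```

321

group by model, sum of epochs:
model
m1     52
m2    252
m3     48
m5    107
Name: epochs, dtype: int64
reset_index():
  model  epochs
0    m1      52
1    m2     252
2    m3      48
3    m5     107
add column epochs_x3 = t['epochs'] * 3:
  model  epochs  epochs_x3
0    m1      52        156
1    m2     252        756
2    m3      48        144
3    m5     107        321
So iloc[3]['epochs_x3'] = 321.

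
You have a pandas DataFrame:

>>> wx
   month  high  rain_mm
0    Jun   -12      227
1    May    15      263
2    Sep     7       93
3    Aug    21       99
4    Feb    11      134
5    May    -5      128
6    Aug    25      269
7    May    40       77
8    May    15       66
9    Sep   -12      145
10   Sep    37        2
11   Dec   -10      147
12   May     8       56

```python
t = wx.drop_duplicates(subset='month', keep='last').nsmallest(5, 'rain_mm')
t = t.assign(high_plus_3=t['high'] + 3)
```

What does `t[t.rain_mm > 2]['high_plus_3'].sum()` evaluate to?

drop duplicate month (keep=last):
   month  high  rain_mm
0    Jun   -12      227
4    Feb    11      134
6    Aug    25      269
10   Sep    37        2
11   Dec   -10      147
12   May     8       56
take 5 rows with smallest rain_mm:
   month  high  rain_mm
10   Sep    37        2
12   May     8       56
4    Feb    11      134
11   Dec   -10      147
0    Jun   -12      227
add column high_plus_3 = t['high'] + 3:
   month  high  rain_mm  high_plus_3
10   Sep    37        2           40
12   May     8       56           11
4    Feb    11      134           14
11   Dec   -10      147           -7
0    Jun   -12      227           -9
filter rows where rain_mm > 2:
   month  high  rain_mm  high_plus_3
12   May     8       56           11
4    Feb    11      134           14
11   Dec   -10      147           -7
0    Jun   -12      227           -9

9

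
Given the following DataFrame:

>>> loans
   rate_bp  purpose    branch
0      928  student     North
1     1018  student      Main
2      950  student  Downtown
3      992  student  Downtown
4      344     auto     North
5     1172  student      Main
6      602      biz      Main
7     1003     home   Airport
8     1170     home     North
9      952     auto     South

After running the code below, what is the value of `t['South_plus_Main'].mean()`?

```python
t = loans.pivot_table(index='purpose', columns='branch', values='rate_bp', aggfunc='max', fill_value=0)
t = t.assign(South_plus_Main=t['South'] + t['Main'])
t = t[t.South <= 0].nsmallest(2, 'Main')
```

pivot: rows=purpose, cols=branch, max(rate_bp):
branch   Airport  Downtown  Main  North  South
purpose                                       
auto           0         0     0    344    952
biz            0         0   602      0      0
home        1003         0     0   1170      0
student        0       992  1172    928      0
add column South_plus_Main = t['South'] + t['Main']:
branch   Airport  Downtown  Main  North  South  South_plus_Main
purpose                                                        
auto           0         0     0    344    952              952
biz            0         0   602      0      0              602
home        1003         0     0   1170      0                0
student        0       992  1172    928      0             1172
filter rows where South <= 0:
branch   Airport  Downtown  Main  North  South  South_plus_Main
purpose                                                        
biz            0         0   602      0      0              602
home        1003         0     0   1170      0                0
student        0       992  1172    928      0             1172
take 2 rows with smallest Main:
branch   Airport  Downtown  Main  North  South  South_plus_Main
purpose                                                        
home        1003         0     0   1170      0                0
biz            0         0   602      0      0              602

301.0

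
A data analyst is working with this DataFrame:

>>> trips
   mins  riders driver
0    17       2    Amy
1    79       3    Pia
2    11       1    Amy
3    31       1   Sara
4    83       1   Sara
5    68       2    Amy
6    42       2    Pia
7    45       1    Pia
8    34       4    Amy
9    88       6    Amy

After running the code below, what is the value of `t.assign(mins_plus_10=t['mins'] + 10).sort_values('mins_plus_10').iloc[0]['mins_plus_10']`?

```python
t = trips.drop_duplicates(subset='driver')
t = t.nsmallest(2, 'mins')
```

drop duplicate driver (keep=first):
   mins  riders driver
0    17       2    Amy
1    79       3    Pia
3    31       1   Sara
take 2 rows with smallest mins:
   mins  riders driver
0    17       2    Amy
3    31       1   Sara
add column mins_plus_10 = t['mins'] + 10:
   mins  riders driver  mins_plus_10
0    17       2    Amy            27
3    31       1   Sara            41
sort by mins_plus_10:
   mins  riders driver  mins_plus_10
0    17       2    Amy            27
3    31       1   Sara            41
The value at position 0, column 'mins_plus_10' is 27.

27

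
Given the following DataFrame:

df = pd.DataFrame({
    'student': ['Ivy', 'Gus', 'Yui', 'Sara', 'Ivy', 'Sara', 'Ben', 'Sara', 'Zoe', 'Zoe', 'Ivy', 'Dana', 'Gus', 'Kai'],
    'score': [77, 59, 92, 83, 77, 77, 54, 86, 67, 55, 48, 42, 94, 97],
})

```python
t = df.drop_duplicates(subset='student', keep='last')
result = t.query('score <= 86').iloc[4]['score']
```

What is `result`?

42

drop duplicate student (keep=last):
   student  score
2      Yui     92
6      Ben     54
7     Sara     86
9      Zoe     55
10     Ivy     48
11    Dana     42
12     Gus     94
13     Kai     97
filter rows where score <= 86:
   student  score
6      Ben     54
7     Sara     86
9      Zoe     55
10     Ivy     48
11    Dana     42
Then the value at position 4, column 'score': 42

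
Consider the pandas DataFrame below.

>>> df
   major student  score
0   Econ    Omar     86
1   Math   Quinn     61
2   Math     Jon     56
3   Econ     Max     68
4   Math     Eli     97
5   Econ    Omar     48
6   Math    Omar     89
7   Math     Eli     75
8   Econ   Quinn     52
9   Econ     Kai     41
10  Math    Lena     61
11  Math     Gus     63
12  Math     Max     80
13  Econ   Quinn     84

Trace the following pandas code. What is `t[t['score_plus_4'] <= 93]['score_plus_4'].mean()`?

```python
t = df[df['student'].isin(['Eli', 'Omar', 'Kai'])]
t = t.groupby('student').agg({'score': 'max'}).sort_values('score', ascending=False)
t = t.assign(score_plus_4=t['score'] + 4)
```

filter rows where student in ['Eli', 'Omar', 'Kai']:
  major student  score
0  Econ    Omar     86
4  Math     Eli     97
5  Econ    Omar     48
6  Math    Omar     89
7  Math     Eli     75
9  Econ     Kai     41
group by student, max of score:
         score
student       
Eli         97
Kai         41
Omar        89
sort by score descending:
         score
student       
Eli         97
Omar        89
Kai         41
add column score_plus_4 = t['score'] + 4:
         score  score_plus_4
student                     
Eli         97           101
Omar        89            93
Kai         41            45
filter rows where score_plus_4 <= 93:
         score  score_plus_4
student                     
Omar        89            93
Kai         41            45
Then the mean of column 'score_plus_4': 69.0

69.0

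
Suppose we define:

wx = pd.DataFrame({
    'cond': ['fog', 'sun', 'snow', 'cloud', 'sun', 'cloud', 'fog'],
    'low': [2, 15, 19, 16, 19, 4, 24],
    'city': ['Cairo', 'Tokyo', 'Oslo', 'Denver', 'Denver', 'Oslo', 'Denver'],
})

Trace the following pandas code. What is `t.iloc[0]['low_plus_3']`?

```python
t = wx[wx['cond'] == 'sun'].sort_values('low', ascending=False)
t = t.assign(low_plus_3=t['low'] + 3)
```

22

filter rows where cond == 'sun':
  cond  low    city
1  sun   15   Tokyo
4  sun   19  Denver
sort by low descending:
  cond  low    city
4  sun   19  Denver
1  sun   15   Tokyo
add column low_plus_3 = t['low'] + 3:
  cond  low    city  low_plus_3
4  sun   19  Denver          22
1  sun   15   Tokyo          18
The value at position 0, column 'low_plus_3' is 22.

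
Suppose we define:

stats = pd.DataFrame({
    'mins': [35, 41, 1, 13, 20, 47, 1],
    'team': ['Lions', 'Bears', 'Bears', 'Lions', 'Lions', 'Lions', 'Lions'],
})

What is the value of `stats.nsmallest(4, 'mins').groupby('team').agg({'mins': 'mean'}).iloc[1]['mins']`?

take 4 rows with smallest mins:
   mins   team
2     1  Bears
6     1  Lions
3    13  Lions
4    20  Lions
group by team, mean of mins:
            mins
team            
Bears   1.000000
Lions  11.333333
Then the value at position 1, column 'mins': 11.3333333333

11.3333333333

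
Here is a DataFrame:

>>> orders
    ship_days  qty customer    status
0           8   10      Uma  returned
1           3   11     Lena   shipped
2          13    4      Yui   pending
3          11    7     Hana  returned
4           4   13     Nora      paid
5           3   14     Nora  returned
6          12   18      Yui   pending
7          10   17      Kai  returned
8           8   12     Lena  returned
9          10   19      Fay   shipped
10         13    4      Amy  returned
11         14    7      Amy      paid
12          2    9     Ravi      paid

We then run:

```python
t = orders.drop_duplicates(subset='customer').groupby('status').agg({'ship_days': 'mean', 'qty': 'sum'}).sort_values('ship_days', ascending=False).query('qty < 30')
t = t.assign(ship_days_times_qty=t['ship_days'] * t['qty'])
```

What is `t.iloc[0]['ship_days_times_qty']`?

drop duplicate customer (keep=first):
    ship_days  qty customer    status
0           8   10      Uma  returned
1           3   11     Lena   shipped
2          13    4      Yui   pending
3          11    7     Hana  returned
4           4   13     Nora      paid
7          10   17      Kai  returned
9          10   19      Fay   shipped
10         13    4      Amy  returned
12          2    9     Ravi      paid
group by status: mean(ship_days), sum(qty):
          ship_days  qty
status                  
paid            3.0   22
pending        13.0    4
returned       10.5   38
shipped         6.5   30
sort by ship_days descending:
          ship_days  qty
status                  
pending        13.0    4
returned       10.5   38
shipped         6.5   30
paid            3.0   22
filter rows where qty < 30:
         ship_days  qty
status                 
pending       13.0    4
paid           3.0   22
add column ship_days_times_qty = t['ship_days'] * t['qty']:
         ship_days  qty  ship_days_times_qty
status                                      
pending       13.0    4                 52.0
paid           3.0   22                 66.0
Hence 52.0.

52.0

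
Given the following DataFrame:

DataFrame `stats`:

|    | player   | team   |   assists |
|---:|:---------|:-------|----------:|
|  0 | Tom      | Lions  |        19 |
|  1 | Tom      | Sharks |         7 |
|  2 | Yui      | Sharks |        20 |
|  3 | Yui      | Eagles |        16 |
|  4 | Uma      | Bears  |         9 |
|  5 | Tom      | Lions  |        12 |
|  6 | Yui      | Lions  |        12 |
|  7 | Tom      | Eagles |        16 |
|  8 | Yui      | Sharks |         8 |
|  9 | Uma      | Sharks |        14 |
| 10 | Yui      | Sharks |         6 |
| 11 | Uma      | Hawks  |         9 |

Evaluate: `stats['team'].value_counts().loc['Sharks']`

value_counts of team:
team
Sharks    5
Lions     3
Eagles    2
Bears     1
Hawks     1
Name: count, dtype: int64

5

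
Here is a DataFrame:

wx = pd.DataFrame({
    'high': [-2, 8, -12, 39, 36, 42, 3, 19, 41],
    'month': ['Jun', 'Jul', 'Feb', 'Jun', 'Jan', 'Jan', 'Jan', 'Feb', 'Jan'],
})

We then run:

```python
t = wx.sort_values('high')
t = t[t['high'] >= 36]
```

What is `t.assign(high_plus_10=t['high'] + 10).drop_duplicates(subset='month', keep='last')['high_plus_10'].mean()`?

sort by high:
   high month
2   -12   Feb
0    -2   Jun
6     3   Jan
1     8   Jul
7    19   Feb
4    36   Jan
3    39   Jun
8    41   Jan
5    42   Jan
filter rows where high >= 36:
   high month
4    36   Jan
3    39   Jun
8    41   Jan
5    42   Jan
add column high_plus_10 = t['high'] + 10:
   high month  high_plus_10
4    36   Jan            46
3    39   Jun            49
8    41   Jan            51
5    42   Jan            52
drop duplicate month (keep=last):
   high month  high_plus_10
3    39   Jun            49
5    42   Jan            52
Finally, mean of column 'high_plus_10' = 50.5.

50.5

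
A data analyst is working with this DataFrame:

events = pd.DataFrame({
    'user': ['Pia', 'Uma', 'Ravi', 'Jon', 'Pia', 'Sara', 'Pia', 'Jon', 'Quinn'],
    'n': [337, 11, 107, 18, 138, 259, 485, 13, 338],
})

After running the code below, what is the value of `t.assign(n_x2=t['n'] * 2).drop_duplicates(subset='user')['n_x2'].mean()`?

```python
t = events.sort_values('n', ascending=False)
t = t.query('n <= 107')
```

sort by n descending:
    user    n
6    Pia  485
8  Quinn  338
0    Pia  337
5   Sara  259
4    Pia  138
2   Ravi  107
3    Jon   18
7    Jon   13
1    Uma   11
filter rows where n <= 107:
   user    n
2  Ravi  107
3   Jon   18
7   Jon   13
1   Uma   11
add column n_x2 = t['n'] * 2:
   user    n  n_x2
2  Ravi  107   214
3   Jon   18    36
7   Jon   13    26
1   Uma   11    22
drop duplicate user (keep=first):
   user    n  n_x2
2  Ravi  107   214
3   Jon   18    36
1   Uma   11    22
The mean of column 'n_x2' is 90.6666666667.

90.6666666667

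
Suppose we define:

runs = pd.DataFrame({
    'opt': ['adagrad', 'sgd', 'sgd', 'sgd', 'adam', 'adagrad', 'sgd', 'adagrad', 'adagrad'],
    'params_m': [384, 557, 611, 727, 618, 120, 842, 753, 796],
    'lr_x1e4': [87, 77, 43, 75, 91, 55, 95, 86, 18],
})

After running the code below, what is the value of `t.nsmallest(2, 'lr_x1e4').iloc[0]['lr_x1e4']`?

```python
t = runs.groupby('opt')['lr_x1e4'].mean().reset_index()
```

61.5

group by opt, mean of lr_x1e4:
opt
adagrad    61.5
adam       91.0
sgd        72.5
Name: lr_x1e4, dtype: float64
reset_index():
       opt  lr_x1e4
0  adagrad     61.5
1     adam     91.0
2      sgd     72.5
take 2 rows with smallest lr_x1e4:
       opt  lr_x1e4
0  adagrad     61.5
2      sgd     72.5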